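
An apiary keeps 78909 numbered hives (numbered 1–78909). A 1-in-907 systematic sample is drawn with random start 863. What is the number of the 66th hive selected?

59818

k = 907
66th selection = r + (66−1)·k = 863 + 65×907 = 863 + 58955 = 59818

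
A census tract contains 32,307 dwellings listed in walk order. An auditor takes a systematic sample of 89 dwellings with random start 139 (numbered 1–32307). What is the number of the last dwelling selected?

32083

k = 32307/89 = 363
89th selection = r + (89−1)·k = 139 + 88×363 = 139 + 31944 = 32083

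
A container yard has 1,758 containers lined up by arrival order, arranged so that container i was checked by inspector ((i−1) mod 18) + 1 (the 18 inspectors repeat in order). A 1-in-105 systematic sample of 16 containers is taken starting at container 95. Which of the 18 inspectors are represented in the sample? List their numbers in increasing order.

Consecutive selections differ by k = 105, so their inspector numbers differ by 105 mod 18 = 15.
gcd(105, 18) = 3, so the sample visits 18/3 = 6 distinct residues mod 18.
Start 95 is inspector 5; the inspectors hit are 2, 5, 8, 11, 14, 17.

2, 5, 8, 11, 14, 17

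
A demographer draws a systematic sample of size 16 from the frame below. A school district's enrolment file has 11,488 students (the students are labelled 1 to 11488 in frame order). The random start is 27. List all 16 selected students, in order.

27, 745, 1463, 2181, 2899, 3617, 4335, 5053, 5771, 6489, 7207, 7925, 8643, 9361, 10079, 10797

k = N/n = 11488/16 = 718
student 1: 27
student 2: 27 + 718 = 745
student 3: 745 + 718 = 1463
student 4: 1463 + 718 = 2181
student 5: 2181 + 718 = 2899
student 6: 2899 + 718 = 3617
student 7: 3617 + 718 = 4335
student 8: 4335 + 718 = 5053
student 9: 5053 + 718 = 5771
student 10: 5771 + 718 = 6489
student 11: 6489 + 718 = 7207
student 12: 7207 + 718 = 7925
student 13: 7925 + 718 = 8643
student 14: 8643 + 718 = 9361
student 15: 9361 + 718 = 10079
student 16: 10079 + 718 = 10797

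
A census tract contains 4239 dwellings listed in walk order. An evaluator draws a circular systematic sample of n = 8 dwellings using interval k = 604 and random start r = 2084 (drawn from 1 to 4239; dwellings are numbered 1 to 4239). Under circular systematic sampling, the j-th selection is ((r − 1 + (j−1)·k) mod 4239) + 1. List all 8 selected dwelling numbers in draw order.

2084, 2688, 3292, 3896, 261, 865, 1469, 2073

Selection 1: 2084
Selection 2: 2084 + 604 = 2688
Selection 3: 2688 + 604 = 3292
Selection 4: 3292 + 604 = 3896
Selection 5: 3896 + 604 = 4500 → 4500 − 4239 = 261
Selection 6: 261 + 604 = 865
Selection 7: 865 + 604 = 1469
Selection 8: 1469 + 604 = 2073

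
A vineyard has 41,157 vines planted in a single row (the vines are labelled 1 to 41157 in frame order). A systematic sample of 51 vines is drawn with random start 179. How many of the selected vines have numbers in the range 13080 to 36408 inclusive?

k = 41157/51 = 807
First selection ≥ 13080: 179 + ⌈(13080−179)/807⌉·807 = 179 + 16×807 = 13091
Last selection ≤ 36408: 179 + ⌊(36408−179)/807⌋·807 = 179 + 44×807 = 35687
Count = 44 − 16 + 1 = 29

29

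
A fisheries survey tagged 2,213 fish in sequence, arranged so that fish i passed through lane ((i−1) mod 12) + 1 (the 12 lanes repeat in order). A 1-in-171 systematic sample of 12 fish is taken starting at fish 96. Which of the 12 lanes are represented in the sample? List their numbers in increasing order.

3, 6, 9, 12

Consecutive selections differ by k = 171, so their lane numbers differ by 171 mod 12 = 3.
gcd(171, 12) = 3, so the sample visits 12/3 = 4 distinct residues mod 12.
Start 96 is lane 12; the lanes hit are 3, 6, 9, 12.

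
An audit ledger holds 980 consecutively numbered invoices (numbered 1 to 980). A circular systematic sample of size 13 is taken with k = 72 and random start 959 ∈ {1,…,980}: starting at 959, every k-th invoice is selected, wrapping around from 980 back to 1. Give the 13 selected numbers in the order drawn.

959, 51, 123, 195, 267, 339, 411, 483, 555, 627, 699, 771, 843

Selection 1: 959
Selection 2: 959 + 72 = 1031 → 1031 − 980 = 51
Selection 3: 51 + 72 = 123
Selection 4: 123 + 72 = 195
Selection 5: 195 + 72 = 267
Selection 6: 267 + 72 = 339
Selection 7: 339 + 72 = 411
Selection 8: 411 + 72 = 483
Selection 9: 483 + 72 = 555
Selection 10: 555 + 72 = 627
Selection 11: 627 + 72 = 699
Selection 12: 699 + 72 = 771
Selection 13: 771 + 72 = 843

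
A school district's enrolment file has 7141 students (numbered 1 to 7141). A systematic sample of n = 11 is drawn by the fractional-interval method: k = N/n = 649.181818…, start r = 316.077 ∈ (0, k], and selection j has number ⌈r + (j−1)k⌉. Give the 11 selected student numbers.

317, 966, 1615, 2264, 2913, 3562, 4212, 4861, 5510, 6159, 6808

j=1: r + 0k = 316.077 → ⌈·⌉ = 317
j=2: r + 1k = 965.258818… → ⌈·⌉ = 966
j=3: r + 2k = 1614.440636… → ⌈·⌉ = 1615
j=4: r + 3k = 2263.622454… → ⌈·⌉ = 2264
j=5: r + 4k = 2912.804272… → ⌈·⌉ = 2913
j=6: r + 5k = 3561.986090… → ⌈·⌉ = 3562
j=7: r + 6k = 4211.167909… → ⌈·⌉ = 4212
j=8: r + 7k = 4860.349727… → ⌈·⌉ = 4861
j=9: r + 8k = 5509.531545… → ⌈·⌉ = 5510
j=10: r + 9k = 6158.713363… → ⌈·⌉ = 6159
j=11: r + 10k = 6807.895181… → ⌈·⌉ = 6808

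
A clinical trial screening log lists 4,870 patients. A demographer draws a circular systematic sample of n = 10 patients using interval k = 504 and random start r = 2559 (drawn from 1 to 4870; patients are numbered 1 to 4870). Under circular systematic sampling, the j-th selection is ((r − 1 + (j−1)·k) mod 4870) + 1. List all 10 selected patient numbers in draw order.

2559, 3063, 3567, 4071, 4575, 209, 713, 1217, 1721, 2225

Selection 1: 2559
Selection 2: 2559 + 504 = 3063
Selection 3: 3063 + 504 = 3567
Selection 4: 3567 + 504 = 4071
Selection 5: 4071 + 504 = 4575
Selection 6: 4575 + 504 = 5079 → 5079 − 4870 = 209
Selection 7: 209 + 504 = 713
Selection 8: 713 + 504 = 1217
Selection 9: 1217 + 504 = 1721
Selection 10: 1721 + 504 = 2225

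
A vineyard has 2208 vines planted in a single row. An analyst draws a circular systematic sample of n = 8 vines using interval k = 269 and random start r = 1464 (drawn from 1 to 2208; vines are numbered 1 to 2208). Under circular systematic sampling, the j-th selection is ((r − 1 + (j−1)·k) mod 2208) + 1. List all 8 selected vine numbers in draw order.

Selection 1: 1464
Selection 2: 1464 + 269 = 1733
Selection 3: 1733 + 269 = 2002
Selection 4: 2002 + 269 = 2271 → 2271 − 2208 = 63
Selection 5: 63 + 269 = 332
Selection 6: 332 + 269 = 601
Selection 7: 601 + 269 = 870
Selection 8: 870 + 269 = 1139

1464, 1733, 2002, 63, 332, 601, 870, 1139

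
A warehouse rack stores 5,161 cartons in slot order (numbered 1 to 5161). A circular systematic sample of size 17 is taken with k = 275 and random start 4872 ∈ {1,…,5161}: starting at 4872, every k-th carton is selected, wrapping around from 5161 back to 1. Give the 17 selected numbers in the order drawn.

4872, 5147, 261, 536, 811, 1086, 1361, 1636, 1911, 2186, 2461, 2736, 3011, 3286, 3561, 3836, 4111

Selection 1: 4872
Selection 2: 4872 + 275 = 5147
Selection 3: 5147 + 275 = 5422 → 5422 − 5161 = 261
Selection 4: 261 + 275 = 536
Selection 5: 536 + 275 = 811
Selection 6: 811 + 275 = 1086
Selection 7: 1086 + 275 = 1361
Selection 8: 1361 + 275 = 1636
Selection 9: 1636 + 275 = 1911
Selection 10: 1911 + 275 = 2186
Selection 11: 2186 + 275 = 2461
Selection 12: 2461 + 275 = 2736
Selection 13: 2736 + 275 = 3011
Selection 14: 3011 + 275 = 3286
Selection 15: 3286 + 275 = 3561
Selection 16: 3561 + 275 = 3836
Selection 17: 3836 + 275 = 4111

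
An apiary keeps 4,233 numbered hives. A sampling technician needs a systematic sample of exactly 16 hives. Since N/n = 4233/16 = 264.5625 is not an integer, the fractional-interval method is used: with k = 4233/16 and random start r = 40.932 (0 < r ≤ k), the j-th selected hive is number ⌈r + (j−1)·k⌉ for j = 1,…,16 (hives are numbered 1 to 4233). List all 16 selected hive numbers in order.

41, 306, 571, 835, 1100, 1364, 1629, 1893, 2158, 2422, 2687, 2952, 3216, 3481, 3745, 4010

j=1: r + 0k = 40.932 → ⌈·⌉ = 41
j=2: r + 1k = 305.4945 → ⌈·⌉ = 306
j=3: r + 2k = 570.057 → ⌈·⌉ = 571
j=4: r + 3k = 834.6195 → ⌈·⌉ = 835
j=5: r + 4k = 1099.182 → ⌈·⌉ = 1100
j=6: r + 5k = 1363.7445 → ⌈·⌉ = 1364
j=7: r + 6k = 1628.307 → ⌈·⌉ = 1629
j=8: r + 7k = 1892.8695 → ⌈·⌉ = 1893
j=9: r + 8k = 2157.432 → ⌈·⌉ = 2158
j=10: r + 9k = 2421.9945 → ⌈·⌉ = 2422
j=11: r + 10k = 2686.557 → ⌈·⌉ = 2687
j=12: r + 11k = 2951.1195 → ⌈·⌉ = 2952
j=13: r + 12k = 3215.682 → ⌈·⌉ = 3216
j=14: r + 13k = 3480.2445 → ⌈·⌉ = 3481
j=15: r + 14k = 3744.807 → ⌈·⌉ = 3745
j=16: r + 15k = 4009.3695 → ⌈·⌉ = 4010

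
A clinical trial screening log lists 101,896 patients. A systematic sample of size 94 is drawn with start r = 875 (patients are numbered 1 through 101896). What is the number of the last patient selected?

101687

k = 101896/94 = 1084
94th selection = r + (94−1)·k = 875 + 93×1084 = 875 + 100812 = 101687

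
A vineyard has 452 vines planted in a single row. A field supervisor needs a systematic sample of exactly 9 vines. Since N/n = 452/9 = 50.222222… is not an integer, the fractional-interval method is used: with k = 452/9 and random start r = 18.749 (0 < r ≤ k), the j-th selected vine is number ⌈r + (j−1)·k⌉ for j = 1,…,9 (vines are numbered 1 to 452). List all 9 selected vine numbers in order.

j=1: r + 0k = 18.749 → ⌈·⌉ = 19
j=2: r + 1k = 68.971222… → ⌈·⌉ = 69
j=3: r + 2k = 119.193444… → ⌈·⌉ = 120
j=4: r + 3k = 169.415666… → ⌈·⌉ = 170
j=5: r + 4k = 219.637888… → ⌈·⌉ = 220
j=6: r + 5k = 269.860111… → ⌈·⌉ = 270
j=7: r + 6k = 320.082333… → ⌈·⌉ = 321
j=8: r + 7k = 370.304555… → ⌈·⌉ = 371
j=9: r + 8k = 420.526777… → ⌈·⌉ = 421

19, 69, 120, 170, 220, 270, 321, 371, 421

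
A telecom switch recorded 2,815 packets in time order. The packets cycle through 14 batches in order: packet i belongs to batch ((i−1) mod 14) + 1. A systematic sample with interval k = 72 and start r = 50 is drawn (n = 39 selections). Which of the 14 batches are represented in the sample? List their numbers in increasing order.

Consecutive selections differ by k = 72, so their batch numbers differ by 72 mod 14 = 2.
gcd(72, 14) = 2, so the sample visits 14/2 = 7 distinct residues mod 14.
Start 50 is batch 8; the batches hit are 2, 4, 6, 8, 10, 12, 14.

2, 4, 6, 8, 10, 12, 14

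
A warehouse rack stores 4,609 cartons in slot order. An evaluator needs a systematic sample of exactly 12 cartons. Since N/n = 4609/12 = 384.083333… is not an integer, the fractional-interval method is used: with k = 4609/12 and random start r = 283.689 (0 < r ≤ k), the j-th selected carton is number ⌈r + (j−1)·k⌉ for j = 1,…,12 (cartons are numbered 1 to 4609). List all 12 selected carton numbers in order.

j=1: r + 0k = 283.689 → ⌈·⌉ = 284
j=2: r + 1k = 667.772333… → ⌈·⌉ = 668
j=3: r + 2k = 1051.855666… → ⌈·⌉ = 1052
j=4: r + 3k = 1435.939 → ⌈·⌉ = 1436
j=5: r + 4k = 1820.022333… → ⌈·⌉ = 1821
j=6: r + 5k = 2204.105666… → ⌈·⌉ = 2205
j=7: r + 6k = 2588.189 → ⌈·⌉ = 2589
j=8: r + 7k = 2972.272333… → ⌈·⌉ = 2973
j=9: r + 8k = 3356.355666… → ⌈·⌉ = 3357
j=10: r + 9k = 3740.439 → ⌈·⌉ = 3741
j=11: r + 10k = 4124.522333… → ⌈·⌉ = 4125
j=12: r + 11k = 4508.605666… → ⌈·⌉ = 4509

284, 668, 1052, 1436, 1821, 2205, 2589, 2973, 3357, 3741, 4125, 4509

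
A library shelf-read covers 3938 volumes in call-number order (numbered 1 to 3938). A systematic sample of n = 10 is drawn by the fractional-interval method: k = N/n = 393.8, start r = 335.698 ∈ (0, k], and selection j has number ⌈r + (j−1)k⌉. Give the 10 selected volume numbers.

336, 730, 1124, 1518, 1911, 2305, 2699, 3093, 3487, 3880

j=1: r + 0k = 335.698 → ⌈·⌉ = 336
j=2: r + 1k = 729.498 → ⌈·⌉ = 730
j=3: r + 2k = 1123.298 → ⌈·⌉ = 1124
j=4: r + 3k = 1517.098 → ⌈·⌉ = 1518
j=5: r + 4k = 1910.898 → ⌈·⌉ = 1911
j=6: r + 5k = 2304.698 → ⌈·⌉ = 2305
j=7: r + 6k = 2698.498 → ⌈·⌉ = 2699
j=8: r + 7k = 3092.298 → ⌈·⌉ = 3093
j=9: r + 8k = 3486.098 → ⌈·⌉ = 3487
j=10: r + 9k = 3879.898 → ⌈·⌉ = 3880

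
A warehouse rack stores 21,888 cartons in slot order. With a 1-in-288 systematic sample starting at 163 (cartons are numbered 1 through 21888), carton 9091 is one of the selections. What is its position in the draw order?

k = 288
position = (9091 − 163)/288 + 1 = 8928/288 + 1 = 31 + 1 = 32

32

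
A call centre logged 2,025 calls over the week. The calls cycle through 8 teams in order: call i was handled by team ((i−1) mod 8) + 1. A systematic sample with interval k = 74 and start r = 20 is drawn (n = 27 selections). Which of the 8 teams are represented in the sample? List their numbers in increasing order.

Consecutive selections differ by k = 74, so their team numbers differ by 74 mod 8 = 2.
gcd(74, 8) = 2, so the sample visits 8/2 = 4 distinct residues mod 8.
Start 20 is team 4; the teams hit are 2, 4, 6, 8.

2, 4, 6, 8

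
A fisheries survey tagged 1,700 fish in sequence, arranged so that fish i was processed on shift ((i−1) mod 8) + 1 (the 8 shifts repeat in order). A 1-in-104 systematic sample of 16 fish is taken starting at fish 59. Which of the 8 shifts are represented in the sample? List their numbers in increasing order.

3

Consecutive selections differ by k = 104, so their shift numbers differ by 104 mod 8 = 0.
gcd(104, 8) = 8, so the sample visits 8/8 = 1 distinct residues mod 8.
Start 59 is shift 3; the shifts hit are 3.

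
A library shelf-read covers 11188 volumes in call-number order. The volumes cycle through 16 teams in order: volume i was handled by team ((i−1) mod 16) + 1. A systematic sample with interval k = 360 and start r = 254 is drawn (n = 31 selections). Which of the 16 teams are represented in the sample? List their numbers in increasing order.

6, 14

Consecutive selections differ by k = 360, so their team numbers differ by 360 mod 16 = 8.
gcd(360, 16) = 8, so the sample visits 16/8 = 2 distinct residues mod 16.
Start 254 is team 14; the teams hit are 6, 14.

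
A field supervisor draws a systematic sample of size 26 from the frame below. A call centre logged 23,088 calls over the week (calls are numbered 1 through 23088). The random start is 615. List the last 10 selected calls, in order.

14823, 15711, 16599, 17487, 18375, 19263, 20151, 21039, 21927, 22815

k = N/n = 23088/26 = 888
17th selection = 615 + 16×888 = 14823
18th: 14823 + 888 = 15711
19th: 15711 + 888 = 16599
20th: 16599 + 888 = 17487
21st: 17487 + 888 = 18375
22nd: 18375 + 888 = 19263
23rd: 19263 + 888 = 20151
24th: 20151 + 888 = 21039
25th: 21039 + 888 = 21927
26th: 21927 + 888 = 22815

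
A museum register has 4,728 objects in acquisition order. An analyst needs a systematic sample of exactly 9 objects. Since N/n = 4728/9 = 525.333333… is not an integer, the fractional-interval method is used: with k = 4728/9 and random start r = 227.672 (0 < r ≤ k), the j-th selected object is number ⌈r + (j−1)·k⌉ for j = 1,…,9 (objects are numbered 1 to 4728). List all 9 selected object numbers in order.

228, 754, 1279, 1804, 2330, 2855, 3380, 3906, 4431

j=1: r + 0k = 227.672 → ⌈·⌉ = 228
j=2: r + 1k = 753.005333… → ⌈·⌉ = 754
j=3: r + 2k = 1278.338666… → ⌈·⌉ = 1279
j=4: r + 3k = 1803.672 → ⌈·⌉ = 1804
j=5: r + 4k = 2329.005333… → ⌈·⌉ = 2330
j=6: r + 5k = 2854.338666… → ⌈·⌉ = 2855
j=7: r + 6k = 3379.672 → ⌈·⌉ = 3380
j=8: r + 7k = 3905.005333… → ⌈·⌉ = 3906
j=9: r + 8k = 4430.338666… → ⌈·⌉ = 4431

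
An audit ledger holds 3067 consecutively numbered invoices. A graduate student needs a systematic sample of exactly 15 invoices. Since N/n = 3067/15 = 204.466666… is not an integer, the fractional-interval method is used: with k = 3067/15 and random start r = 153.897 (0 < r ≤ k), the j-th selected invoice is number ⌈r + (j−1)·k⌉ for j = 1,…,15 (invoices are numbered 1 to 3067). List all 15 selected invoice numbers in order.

j=1: r + 0k = 153.897 → ⌈·⌉ = 154
j=2: r + 1k = 358.363666… → ⌈·⌉ = 359
j=3: r + 2k = 562.830333… → ⌈·⌉ = 563
j=4: r + 3k = 767.297 → ⌈·⌉ = 768
j=5: r + 4k = 971.763666… → ⌈·⌉ = 972
j=6: r + 5k = 1176.230333… → ⌈·⌉ = 1177
j=7: r + 6k = 1380.697 → ⌈·⌉ = 1381
j=8: r + 7k = 1585.163666… → ⌈·⌉ = 1586
j=9: r + 8k = 1789.630333… → ⌈·⌉ = 1790
j=10: r + 9k = 1994.097 → ⌈·⌉ = 1995
j=11: r + 10k = 2198.563666… → ⌈·⌉ = 2199
j=12: r + 11k = 2403.030333… → ⌈·⌉ = 2404
j=13: r + 12k = 2607.497 → ⌈·⌉ = 2608
j=14: r + 13k = 2811.963666… → ⌈·⌉ = 2812
j=15: r + 14k = 3016.430333… → ⌈·⌉ = 3017

154, 359, 563, 768, 972, 1177, 1381, 1586, 1790, 1995, 2199, 2404, 2608, 2812, 3017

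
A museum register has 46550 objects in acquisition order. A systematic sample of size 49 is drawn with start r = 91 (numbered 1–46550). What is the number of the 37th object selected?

k = 46550/49 = 950
37th selection = r + (37−1)·k = 91 + 36×950 = 91 + 34200 = 34291

34291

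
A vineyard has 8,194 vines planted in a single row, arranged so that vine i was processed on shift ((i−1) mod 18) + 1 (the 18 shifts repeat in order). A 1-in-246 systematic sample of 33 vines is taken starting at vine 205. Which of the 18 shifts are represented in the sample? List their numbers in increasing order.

Consecutive selections differ by k = 246, so their shift numbers differ by 246 mod 18 = 12.
gcd(246, 18) = 6, so the sample visits 18/6 = 3 distinct residues mod 18.
Start 205 is shift 7; the shifts hit are 1, 7, 13.

1, 7, 13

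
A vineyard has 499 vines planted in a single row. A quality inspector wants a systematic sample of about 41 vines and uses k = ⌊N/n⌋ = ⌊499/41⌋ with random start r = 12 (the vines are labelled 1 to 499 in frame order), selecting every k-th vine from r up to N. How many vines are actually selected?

k = ⌊499/41⌋ = 12
Achieved size = ⌊(499 − 12)/12⌋ + 1 = ⌊487/12⌋ + 1 = 40 + 1 = 41
(last selection: 12 + 40×12 = 492 ≤ 499; next would be 504 > 499)

41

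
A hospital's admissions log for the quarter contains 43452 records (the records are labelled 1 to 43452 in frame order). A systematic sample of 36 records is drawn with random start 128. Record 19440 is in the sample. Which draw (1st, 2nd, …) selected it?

17

k = 43452/36 = 1207
position = (19440 − 128)/1207 + 1 = 19312/1207 + 1 = 16 + 1 = 17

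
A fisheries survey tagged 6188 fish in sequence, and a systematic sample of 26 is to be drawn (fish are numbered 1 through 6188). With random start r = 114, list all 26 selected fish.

k = N/n = 6188/26 = 238
fish 1: 114
fish 2: 114 + 238 = 352
fish 3: 352 + 238 = 590
fish 4: 590 + 238 = 828
fish 5: 828 + 238 = 1066
fish 6: 1066 + 238 = 1304
fish 7: 1304 + 238 = 1542
fish 8: 1542 + 238 = 1780
fish 9: 1780 + 238 = 2018
fish 10: 2018 + 238 = 2256
fish 11: 2256 + 238 = 2494
fish 12: 2494 + 238 = 2732
fish 13: 2732 + 238 = 2970
fish 14: 2970 + 238 = 3208
fish 15: 3208 + 238 = 3446
fish 16: 3446 + 238 = 3684
fish 17: 3684 + 238 = 3922
fish 18: 3922 + 238 = 4160
fish 19: 4160 + 238 = 4398
fish 20: 4398 + 238 = 4636
fish 21: 4636 + 238 = 4874
fish 22: 4874 + 238 = 5112
fish 23: 5112 + 238 = 5350
fish 24: 5350 + 238 = 5588
fish 25: 5588 + 238 = 5826
fish 26: 5826 + 238 = 6064

114, 352, 590, 828, 1066, 1304, 1542, 1780, 2018, 2256, 2494, 2732, 2970, 3208, 3446, 3684, 3922, 4160, 4398, 4636, 4874, 5112, 5350, 5588, 5826, 6064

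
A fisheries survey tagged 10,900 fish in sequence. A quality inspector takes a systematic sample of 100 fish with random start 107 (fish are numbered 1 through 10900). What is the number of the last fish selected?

k = 10900/100 = 109
100th selection = r + (100−1)·k = 107 + 99×109 = 107 + 10791 = 10898

10898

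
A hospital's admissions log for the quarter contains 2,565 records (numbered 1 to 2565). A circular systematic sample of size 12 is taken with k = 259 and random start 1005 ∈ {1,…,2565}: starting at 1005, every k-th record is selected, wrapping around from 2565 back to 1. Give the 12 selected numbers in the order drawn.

1005, 1264, 1523, 1782, 2041, 2300, 2559, 253, 512, 771, 1030, 1289

Selection 1: 1005
Selection 2: 1005 + 259 = 1264
Selection 3: 1264 + 259 = 1523
Selection 4: 1523 + 259 = 1782
Selection 5: 1782 + 259 = 2041
Selection 6: 2041 + 259 = 2300
Selection 7: 2300 + 259 = 2559
Selection 8: 2559 + 259 = 2818 → 2818 − 2565 = 253
Selection 9: 253 + 259 = 512
Selection 10: 512 + 259 = 771
Selection 11: 771 + 259 = 1030
Selection 12: 1030 + 259 = 1289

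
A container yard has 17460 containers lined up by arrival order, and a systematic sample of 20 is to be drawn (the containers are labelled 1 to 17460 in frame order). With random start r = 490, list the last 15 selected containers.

4855, 5728, 6601, 7474, 8347, 9220, 10093, 10966, 11839, 12712, 13585, 14458, 15331, 16204, 17077

k = N/n = 17460/20 = 873
6th selection = 490 + 5×873 = 4855
7th: 4855 + 873 = 5728
8th: 5728 + 873 = 6601
9th: 6601 + 873 = 7474
10th: 7474 + 873 = 8347
11th: 8347 + 873 = 9220
12th: 9220 + 873 = 10093
13th: 10093 + 873 = 10966
14th: 10966 + 873 = 11839
15th: 11839 + 873 = 12712
16th: 12712 + 873 = 13585
17th: 13585 + 873 = 14458
18th: 14458 + 873 = 15331
19th: 15331 + 873 = 16204
20th: 16204 + 873 = 17077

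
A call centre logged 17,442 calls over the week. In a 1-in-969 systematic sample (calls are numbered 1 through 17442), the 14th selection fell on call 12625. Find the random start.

k = 969
r = 12625 − (14−1)×969 = 12625 − 12597 = 28

28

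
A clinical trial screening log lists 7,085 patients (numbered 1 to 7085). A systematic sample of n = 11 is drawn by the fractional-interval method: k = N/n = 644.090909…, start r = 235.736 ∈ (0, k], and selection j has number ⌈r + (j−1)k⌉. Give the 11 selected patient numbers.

j=1: r + 0k = 235.736 → ⌈·⌉ = 236
j=2: r + 1k = 879.826909… → ⌈·⌉ = 880
j=3: r + 2k = 1523.917818… → ⌈·⌉ = 1524
j=4: r + 3k = 2168.008727… → ⌈·⌉ = 2169
j=5: r + 4k = 2812.099636… → ⌈·⌉ = 2813
j=6: r + 5k = 3456.190545… → ⌈·⌉ = 3457
j=7: r + 6k = 4100.281454… → ⌈·⌉ = 4101
j=8: r + 7k = 4744.372363… → ⌈·⌉ = 4745
j=9: r + 8k = 5388.463272… → ⌈·⌉ = 5389
j=10: r + 9k = 6032.554181… → ⌈·⌉ = 6033
j=11: r + 10k = 6676.645090… → ⌈·⌉ = 6677

236, 880, 1524, 2169, 2813, 3457, 4101, 4745, 5389, 6033, 6677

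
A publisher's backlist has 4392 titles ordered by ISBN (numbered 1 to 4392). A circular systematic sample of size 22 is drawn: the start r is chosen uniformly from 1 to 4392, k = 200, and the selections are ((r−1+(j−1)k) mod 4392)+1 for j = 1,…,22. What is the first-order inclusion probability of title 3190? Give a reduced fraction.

For each position j, as r ranges over 1…4392 the j-th selection hits every title exactly once, so title 3190 is selected for exactly 22 of the 4392 starts.
Inclusion probability = 22/4392 = 11/2196.

11/2196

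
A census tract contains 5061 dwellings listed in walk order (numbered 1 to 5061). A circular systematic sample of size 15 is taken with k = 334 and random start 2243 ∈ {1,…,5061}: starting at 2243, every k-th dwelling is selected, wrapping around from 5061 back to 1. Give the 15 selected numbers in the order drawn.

Selection 1: 2243
Selection 2: 2243 + 334 = 2577
Selection 3: 2577 + 334 = 2911
Selection 4: 2911 + 334 = 3245
Selection 5: 3245 + 334 = 3579
Selection 6: 3579 + 334 = 3913
Selection 7: 3913 + 334 = 4247
Selection 8: 4247 + 334 = 4581
Selection 9: 4581 + 334 = 4915
Selection 10: 4915 + 334 = 5249 → 5249 − 5061 = 188
Selection 11: 188 + 334 = 522
Selection 12: 522 + 334 = 856
Selection 13: 856 + 334 = 1190
Selection 14: 1190 + 334 = 1524
Selection 15: 1524 + 334 = 1858

2243, 2577, 2911, 3245, 3579, 3913, 4247, 4581, 4915, 188, 522, 856, 1190, 1524, 1858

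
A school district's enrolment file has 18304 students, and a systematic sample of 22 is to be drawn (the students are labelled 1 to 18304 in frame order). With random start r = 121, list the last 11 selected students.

k = N/n = 18304/22 = 832
12th selection = 121 + 11×832 = 9273
13th: 9273 + 832 = 10105
14th: 10105 + 832 = 10937
15th: 10937 + 832 = 11769
16th: 11769 + 832 = 12601
17th: 12601 + 832 = 13433
18th: 13433 + 832 = 14265
19th: 14265 + 832 = 15097
20th: 15097 + 832 = 15929
21st: 15929 + 832 = 16761
22nd: 16761 + 832 = 17593

9273, 10105, 10937, 11769, 12601, 13433, 14265, 15097, 15929, 16761, 17593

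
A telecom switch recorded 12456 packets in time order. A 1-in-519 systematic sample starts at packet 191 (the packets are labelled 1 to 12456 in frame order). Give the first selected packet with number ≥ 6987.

7457

k = 519
Steps past start: ⌈(6987 − 191)/519⌉ = ⌈6796/519⌉ = 14
Selected packet: 191 + 14×519 = 7457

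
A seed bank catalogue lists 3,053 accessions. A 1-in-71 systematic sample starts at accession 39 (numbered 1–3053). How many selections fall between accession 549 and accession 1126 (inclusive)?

8

k = 71
First selection ≥ 549: 39 + ⌈(549−39)/71⌉·71 = 39 + 8×71 = 607
Last selection ≤ 1126: 39 + ⌊(1126−39)/71⌋·71 = 39 + 15×71 = 1104
Count = 15 − 8 + 1 = 8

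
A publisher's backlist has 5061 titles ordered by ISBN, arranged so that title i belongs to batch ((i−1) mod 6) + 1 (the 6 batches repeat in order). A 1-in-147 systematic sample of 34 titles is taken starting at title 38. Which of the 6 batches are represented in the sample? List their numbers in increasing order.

Consecutive selections differ by k = 147, so their batch numbers differ by 147 mod 6 = 3.
gcd(147, 6) = 3, so the sample visits 6/3 = 2 distinct residues mod 6.
Start 38 is batch 2; the batches hit are 2, 5.

2, 5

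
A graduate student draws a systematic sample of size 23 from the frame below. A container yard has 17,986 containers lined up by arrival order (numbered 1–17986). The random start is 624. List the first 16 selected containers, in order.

k = N/n = 17986/23 = 782
container 1: 624
container 2: 624 + 782 = 1406
container 3: 1406 + 782 = 2188
container 4: 2188 + 782 = 2970
container 5: 2970 + 782 = 3752
container 6: 3752 + 782 = 4534
container 7: 4534 + 782 = 5316
container 8: 5316 + 782 = 6098
container 9: 6098 + 782 = 6880
container 10: 6880 + 782 = 7662
container 11: 7662 + 782 = 8444
container 12: 8444 + 782 = 9226
container 13: 9226 + 782 = 10008
container 14: 10008 + 782 = 10790
container 15: 10790 + 782 = 11572
container 16: 11572 + 782 = 12354

624, 1406, 2188, 2970, 3752, 4534, 5316, 6098, 6880, 7662, 8444, 9226, 10008, 10790, 11572, 12354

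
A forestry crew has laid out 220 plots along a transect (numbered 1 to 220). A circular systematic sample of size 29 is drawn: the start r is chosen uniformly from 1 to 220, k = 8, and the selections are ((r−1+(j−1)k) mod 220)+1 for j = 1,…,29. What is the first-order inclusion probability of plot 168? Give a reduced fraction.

For each position j, as r ranges over 1…220 the j-th selection hits every plot exactly once, so plot 168 is selected for exactly 29 of the 220 starts.
Inclusion probability = 29/220.

29/220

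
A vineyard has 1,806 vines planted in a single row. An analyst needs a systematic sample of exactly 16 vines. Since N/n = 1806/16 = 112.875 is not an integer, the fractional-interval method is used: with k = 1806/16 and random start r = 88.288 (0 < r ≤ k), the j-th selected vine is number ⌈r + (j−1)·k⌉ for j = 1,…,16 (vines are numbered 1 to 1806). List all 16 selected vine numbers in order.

89, 202, 315, 427, 540, 653, 766, 879, 992, 1105, 1218, 1330, 1443, 1556, 1669, 1782

j=1: r + 0k = 88.288 → ⌈·⌉ = 89
j=2: r + 1k = 201.163 → ⌈·⌉ = 202
j=3: r + 2k = 314.038 → ⌈·⌉ = 315
j=4: r + 3k = 426.913 → ⌈·⌉ = 427
j=5: r + 4k = 539.788 → ⌈·⌉ = 540
j=6: r + 5k = 652.663 → ⌈·⌉ = 653
j=7: r + 6k = 765.538 → ⌈·⌉ = 766
j=8: r + 7k = 878.413 → ⌈·⌉ = 879
j=9: r + 8k = 991.288 → ⌈·⌉ = 992
j=10: r + 9k = 1104.163 → ⌈·⌉ = 1105
j=11: r + 10k = 1217.038 → ⌈·⌉ = 1218
j=12: r + 11k = 1329.913 → ⌈·⌉ = 1330
j=13: r + 12k = 1442.788 → ⌈·⌉ = 1443
j=14: r + 13k = 1555.663 → ⌈·⌉ = 1556
j=15: r + 14k = 1668.538 → ⌈·⌉ = 1669
j=16: r + 15k = 1781.413 → ⌈·⌉ = 1782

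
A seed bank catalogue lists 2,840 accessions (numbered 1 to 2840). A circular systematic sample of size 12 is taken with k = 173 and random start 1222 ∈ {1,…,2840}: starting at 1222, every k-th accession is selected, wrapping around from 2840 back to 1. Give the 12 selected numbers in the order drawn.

Selection 1: 1222
Selection 2: 1222 + 173 = 1395
Selection 3: 1395 + 173 = 1568
Selection 4: 1568 + 173 = 1741
Selection 5: 1741 + 173 = 1914
Selection 6: 1914 + 173 = 2087
Selection 7: 2087 + 173 = 2260
Selection 8: 2260 + 173 = 2433
Selection 9: 2433 + 173 = 2606
Selection 10: 2606 + 173 = 2779
Selection 11: 2779 + 173 = 2952 → 2952 − 2840 = 112
Selection 12: 112 + 173 = 285

1222, 1395, 1568, 1741, 1914, 2087, 2260, 2433, 2606, 2779, 112, 285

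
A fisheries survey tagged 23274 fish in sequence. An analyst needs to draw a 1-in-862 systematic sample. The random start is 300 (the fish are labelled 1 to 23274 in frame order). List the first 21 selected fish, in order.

fish 1: 300
fish 2: 300 + 862 = 1162
fish 3: 1162 + 862 = 2024
fish 4: 2024 + 862 = 2886
fish 5: 2886 + 862 = 3748
fish 6: 3748 + 862 = 4610
fish 7: 4610 + 862 = 5472
fish 8: 5472 + 862 = 6334
fish 9: 6334 + 862 = 7196
fish 10: 7196 + 862 = 8058
fish 11: 8058 + 862 = 8920
fish 12: 8920 + 862 = 9782
fish 13: 9782 + 862 = 10644
fish 14: 10644 + 862 = 11506
fish 15: 11506 + 862 = 12368
fish 16: 12368 + 862 = 13230
fish 17: 13230 + 862 = 14092
fish 18: 14092 + 862 = 14954
fish 19: 14954 + 862 = 15816
fish 20: 15816 + 862 = 16678
fish 21: 16678 + 862 = 17540

300, 1162, 2024, 2886, 3748, 4610, 5472, 6334, 7196, 8058, 8920, 9782, 10644, 11506, 12368, 13230, 14092, 14954, 15816, 16678, 17540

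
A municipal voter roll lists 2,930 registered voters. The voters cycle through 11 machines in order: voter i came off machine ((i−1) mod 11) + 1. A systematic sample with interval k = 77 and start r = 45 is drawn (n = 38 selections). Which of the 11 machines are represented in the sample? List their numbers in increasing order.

1

Consecutive selections differ by k = 77, so their machine numbers differ by 77 mod 11 = 0.
gcd(77, 11) = 11, so the sample visits 11/11 = 1 distinct residues mod 11.
Start 45 is machine 1; the machines hit are 1.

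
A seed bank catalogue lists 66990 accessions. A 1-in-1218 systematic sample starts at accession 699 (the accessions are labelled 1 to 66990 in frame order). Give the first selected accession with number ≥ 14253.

15315

k = 1218
Steps past start: ⌈(14253 − 699)/1218⌉ = ⌈13554/1218⌉ = 12
Selected accession: 699 + 12×1218 = 15315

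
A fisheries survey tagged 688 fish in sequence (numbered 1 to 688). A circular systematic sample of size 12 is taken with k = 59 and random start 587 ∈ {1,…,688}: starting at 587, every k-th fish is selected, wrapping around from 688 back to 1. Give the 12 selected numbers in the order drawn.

Selection 1: 587
Selection 2: 587 + 59 = 646
Selection 3: 646 + 59 = 705 → 705 − 688 = 17
Selection 4: 17 + 59 = 76
Selection 5: 76 + 59 = 135
Selection 6: 135 + 59 = 194
Selection 7: 194 + 59 = 253
Selection 8: 253 + 59 = 312
Selection 9: 312 + 59 = 371
Selection 10: 371 + 59 = 430
Selection 11: 430 + 59 = 489
Selection 12: 489 + 59 = 548

587, 646, 17, 76, 135, 194, 253, 312, 371, 430, 489, 548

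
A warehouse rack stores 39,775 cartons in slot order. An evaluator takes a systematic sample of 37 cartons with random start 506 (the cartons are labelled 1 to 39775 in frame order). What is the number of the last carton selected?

k = 39775/37 = 1075
37th selection = r + (37−1)·k = 506 + 36×1075 = 506 + 38700 = 39206

39206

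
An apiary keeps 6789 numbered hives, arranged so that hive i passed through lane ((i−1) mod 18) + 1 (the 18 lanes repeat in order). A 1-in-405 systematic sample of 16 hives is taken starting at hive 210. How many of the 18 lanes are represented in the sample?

Consecutive selections differ by k = 405, so their lane numbers differ by 405 mod 18 = 9.
gcd(405, 18) = 9, so the sample visits 18/9 = 2 distinct residues mod 18.
Start 210 is lane 12; the lanes hit are 3, 12.

2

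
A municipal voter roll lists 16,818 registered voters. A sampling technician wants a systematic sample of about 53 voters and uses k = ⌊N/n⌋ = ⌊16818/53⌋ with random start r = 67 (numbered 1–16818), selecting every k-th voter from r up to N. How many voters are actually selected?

53

k = ⌊16818/53⌋ = 317
Achieved size = ⌊(16818 − 67)/317⌋ + 1 = ⌊16751/317⌋ + 1 = 52 + 1 = 53
(last selection: 67 + 52×317 = 16551 ≤ 16818; next would be 16868 > 16818)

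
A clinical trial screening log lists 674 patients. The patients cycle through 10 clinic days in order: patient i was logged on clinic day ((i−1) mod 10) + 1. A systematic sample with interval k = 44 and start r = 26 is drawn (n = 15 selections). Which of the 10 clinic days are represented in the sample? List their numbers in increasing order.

Consecutive selections differ by k = 44, so their clinic day numbers differ by 44 mod 10 = 4.
gcd(44, 10) = 2, so the sample visits 10/2 = 5 distinct residues mod 10.
Start 26 is clinic day 6; the clinic days hit are 2, 4, 6, 8, 10.

2, 4, 6, 8, 10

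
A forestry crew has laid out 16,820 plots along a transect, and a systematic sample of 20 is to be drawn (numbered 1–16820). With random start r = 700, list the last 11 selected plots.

8269, 9110, 9951, 10792, 11633, 12474, 13315, 14156, 14997, 15838, 16679

k = N/n = 16820/20 = 841
10th selection = 700 + 9×841 = 8269
11th: 8269 + 841 = 9110
12th: 9110 + 841 = 9951
13th: 9951 + 841 = 10792
14th: 10792 + 841 = 11633
15th: 11633 + 841 = 12474
16th: 12474 + 841 = 13315
17th: 13315 + 841 = 14156
18th: 14156 + 841 = 14997
19th: 14997 + 841 = 15838
20th: 15838 + 841 = 16679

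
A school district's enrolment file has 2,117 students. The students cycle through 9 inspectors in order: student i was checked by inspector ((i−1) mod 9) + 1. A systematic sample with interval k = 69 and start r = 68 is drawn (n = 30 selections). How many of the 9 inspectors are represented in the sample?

3

Consecutive selections differ by k = 69, so their inspector numbers differ by 69 mod 9 = 6.
gcd(69, 9) = 3, so the sample visits 9/3 = 3 distinct residues mod 9.
Start 68 is inspector 5; the inspectors hit are 2, 5, 8.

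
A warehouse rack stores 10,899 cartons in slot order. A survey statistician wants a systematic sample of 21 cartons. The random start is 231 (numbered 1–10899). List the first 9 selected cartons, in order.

k = N/n = 10899/21 = 519
carton 1: 231
carton 2: 231 + 519 = 750
carton 3: 750 + 519 = 1269
carton 4: 1269 + 519 = 1788
carton 5: 1788 + 519 = 2307
carton 6: 2307 + 519 = 2826
carton 7: 2826 + 519 = 3345
carton 8: 3345 + 519 = 3864
carton 9: 3864 + 519 = 4383

231, 750, 1269, 1788, 2307, 2826, 3345, 3864, 4383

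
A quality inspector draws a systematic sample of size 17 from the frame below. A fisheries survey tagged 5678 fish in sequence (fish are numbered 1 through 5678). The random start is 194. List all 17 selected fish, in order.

k = N/n = 5678/17 = 334
fish 1: 194
fish 2: 194 + 334 = 528
fish 3: 528 + 334 = 862
fish 4: 862 + 334 = 1196
fish 5: 1196 + 334 = 1530
fish 6: 1530 + 334 = 1864
fish 7: 1864 + 334 = 2198
fish 8: 2198 + 334 = 2532
fish 9: 2532 + 334 = 2866
fish 10: 2866 + 334 = 3200
fish 11: 3200 + 334 = 3534
fish 12: 3534 + 334 = 3868
fish 13: 3868 + 334 = 4202
fish 14: 4202 + 334 = 4536
fish 15: 4536 + 334 = 4870
fish 16: 4870 + 334 = 5204
fish 17: 5204 + 334 = 5538

194, 528, 862, 1196, 1530, 1864, 2198, 2532, 2866, 3200, 3534, 3868, 4202, 4536, 4870, 5204, 5538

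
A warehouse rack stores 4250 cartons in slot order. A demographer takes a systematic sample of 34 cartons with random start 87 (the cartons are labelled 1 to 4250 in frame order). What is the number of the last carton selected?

4212

k = 4250/34 = 125
34th selection = r + (34−1)·k = 87 + 33×125 = 87 + 4125 = 4212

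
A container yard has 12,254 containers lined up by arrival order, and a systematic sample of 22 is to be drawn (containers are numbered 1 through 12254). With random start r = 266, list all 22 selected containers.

k = N/n = 12254/22 = 557
container 1: 266
container 2: 266 + 557 = 823
container 3: 823 + 557 = 1380
container 4: 1380 + 557 = 1937
container 5: 1937 + 557 = 2494
container 6: 2494 + 557 = 3051
container 7: 3051 + 557 = 3608
container 8: 3608 + 557 = 4165
container 9: 4165 + 557 = 4722
container 10: 4722 + 557 = 5279
container 11: 5279 + 557 = 5836
container 12: 5836 + 557 = 6393
container 13: 6393 + 557 = 6950
container 14: 6950 + 557 = 7507
container 15: 7507 + 557 = 8064
container 16: 8064 + 557 = 8621
container 17: 8621 + 557 = 9178
container 18: 9178 + 557 = 9735
container 19: 9735 + 557 = 10292
container 20: 10292 + 557 = 10849
container 21: 10849 + 557 = 11406
container 22: 11406 + 557 = 11963

266, 823, 1380, 1937, 2494, 3051, 3608, 4165, 4722, 5279, 5836, 6393, 6950, 7507, 8064, 8621, 9178, 9735, 10292, 10849, 11406, 11963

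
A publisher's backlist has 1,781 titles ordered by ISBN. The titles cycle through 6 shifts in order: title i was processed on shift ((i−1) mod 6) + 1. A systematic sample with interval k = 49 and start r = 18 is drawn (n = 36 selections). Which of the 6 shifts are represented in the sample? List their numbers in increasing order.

Consecutive selections differ by k = 49, so their shift numbers differ by 49 mod 6 = 1.
gcd(49, 6) = 1, so the sample visits 6/1 = 6 distinct residues mod 6.
Start 18 is shift 6; the shifts hit are 1, 2, 3, 4, 5, 6.

1, 2, 3, 4, 5, 6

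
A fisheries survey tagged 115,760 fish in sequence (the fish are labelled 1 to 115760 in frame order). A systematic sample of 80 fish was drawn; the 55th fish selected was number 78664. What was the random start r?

526

k = 115760/80 = 1447
r = 78664 − (55−1)×1447 = 78664 − 78138 = 526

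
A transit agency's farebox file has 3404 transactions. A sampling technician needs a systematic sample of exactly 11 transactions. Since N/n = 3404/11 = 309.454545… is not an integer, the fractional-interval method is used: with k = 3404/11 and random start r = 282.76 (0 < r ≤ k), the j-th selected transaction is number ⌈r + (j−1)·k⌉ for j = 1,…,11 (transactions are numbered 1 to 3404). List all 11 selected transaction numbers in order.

283, 593, 902, 1212, 1521, 1831, 2140, 2449, 2759, 3068, 3378

j=1: r + 0k = 282.76 → ⌈·⌉ = 283
j=2: r + 1k = 592.214545… → ⌈·⌉ = 593
j=3: r + 2k = 901.669090… → ⌈·⌉ = 902
j=4: r + 3k = 1211.123636… → ⌈·⌉ = 1212
j=5: r + 4k = 1520.578181… → ⌈·⌉ = 1521
j=6: r + 5k = 1830.032727… → ⌈·⌉ = 1831
j=7: r + 6k = 2139.487272… → ⌈·⌉ = 2140
j=8: r + 7k = 2448.941818… → ⌈·⌉ = 2449
j=9: r + 8k = 2758.396363… → ⌈·⌉ = 2759
j=10: r + 9k = 3067.850909… → ⌈·⌉ = 3068
j=11: r + 10k = 3377.305454… → ⌈·⌉ = 3378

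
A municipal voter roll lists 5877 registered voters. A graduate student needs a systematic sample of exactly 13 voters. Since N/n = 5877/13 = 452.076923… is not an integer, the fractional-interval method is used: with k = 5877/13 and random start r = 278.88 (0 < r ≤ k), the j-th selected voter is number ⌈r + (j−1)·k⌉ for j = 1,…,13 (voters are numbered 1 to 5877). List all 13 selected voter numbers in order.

279, 731, 1184, 1636, 2088, 2540, 2992, 3444, 3896, 4348, 4800, 5252, 5704

j=1: r + 0k = 278.88 → ⌈·⌉ = 279
j=2: r + 1k = 730.956923… → ⌈·⌉ = 731
j=3: r + 2k = 1183.033846… → ⌈·⌉ = 1184
j=4: r + 3k = 1635.110769… → ⌈·⌉ = 1636
j=5: r + 4k = 2087.187692… → ⌈·⌉ = 2088
j=6: r + 5k = 2539.264615… → ⌈·⌉ = 2540
j=7: r + 6k = 2991.341538… → ⌈·⌉ = 2992
j=8: r + 7k = 3443.418461… → ⌈·⌉ = 3444
j=9: r + 8k = 3895.495384… → ⌈·⌉ = 3896
j=10: r + 9k = 4347.572307… → ⌈·⌉ = 4348
j=11: r + 10k = 4799.649230… → ⌈·⌉ = 4800
j=12: r + 11k = 5251.726153… → ⌈·⌉ = 5252
j=13: r + 12k = 5703.803076… → ⌈·⌉ = 5704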